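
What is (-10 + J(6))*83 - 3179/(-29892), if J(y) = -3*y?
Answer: -69465829/29892 ≈ -2323.9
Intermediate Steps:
(-10 + J(6))*83 - 3179/(-29892) = (-10 - 3*6)*83 - 3179/(-29892) = (-10 - 18)*83 - 3179*(-1)/29892 = -28*83 - 1*(-3179/29892) = -2324 + 3179/29892 = -69465829/29892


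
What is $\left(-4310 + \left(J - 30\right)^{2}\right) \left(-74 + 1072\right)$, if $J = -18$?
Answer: $-2001988$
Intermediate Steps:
$\left(-4310 + \left(J - 30\right)^{2}\right) \left(-74 + 1072\right) = \left(-4310 + \left(-18 - 30\right)^{2}\right) \left(-74 + 1072\right) = \left(-4310 + \left(-48\right)^{2}\right) 998 = \left(-4310 + 2304\right) 998 = \left(-2006\right) 998 = -2001988$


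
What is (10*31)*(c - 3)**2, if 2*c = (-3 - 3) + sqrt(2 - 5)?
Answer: 21855/2 - 1860*I*sqrt(3) ≈ 10928.0 - 3221.6*I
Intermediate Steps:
c = -3 + I*sqrt(3)/2 (c = ((-3 - 3) + sqrt(2 - 5))/2 = (-6 + sqrt(-3))/2 = (-6 + I*sqrt(3))/2 = -3 + I*sqrt(3)/2 ≈ -3.0 + 0.86602*I)
(10*31)*(c - 3)**2 = (10*31)*((-3 + I*sqrt(3)/2) - 3)**2 = 310*(-6 + I*sqrt(3)/2)**2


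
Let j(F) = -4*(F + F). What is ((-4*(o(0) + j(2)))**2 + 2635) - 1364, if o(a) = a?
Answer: 5367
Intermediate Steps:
j(F) = -8*F
((-4*(o(0) + j(2)))**2 + 2635) - 1364 = ((-4*(0 - 8*2))**2 + 2635) - 1364 = ((-4*(0 - 16))**2 + 2635) - 1364 = ((-4*(-16))**2 + 2635) - 1364 = (64**2 + 2635) - 1364 = (4096 + 2635) - 1364 = 6731 - 1364 = 5367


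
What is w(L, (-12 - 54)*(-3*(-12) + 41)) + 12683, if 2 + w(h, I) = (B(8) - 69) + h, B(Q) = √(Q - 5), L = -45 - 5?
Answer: 12562 + √3 ≈ 12564.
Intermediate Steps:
L = -50
B(Q) = √(-5 + Q)
w(h, I) = -71 + h + √3 (w(h, I) = -2 + ((√(-5 + 8) - 69) + h) = -2 + ((√3 - 69) + h) = -2 + ((-69 + √3) + h) = -2 + (-69 + h + √3) = -71 + h + √3)
w(L, (-12 - 54)*(-3*(-12) + 41)) + 12683 = (-71 - 50 + √3) + 12683 = (-121 + √3) + 12683 = 12562 + √3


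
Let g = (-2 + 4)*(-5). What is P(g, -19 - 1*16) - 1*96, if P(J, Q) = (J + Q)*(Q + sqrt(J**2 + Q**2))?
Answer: 1479 - 225*sqrt(53) ≈ -159.02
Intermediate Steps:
g = -10 (g = 2*(-5) = -10)
P(g, -19 - 1*16) - 1*96 = ((-19 - 1*16)**2 - 10*(-19 - 1*16) - 10*sqrt((-10)**2 + (-19 - 1*16)**2) + (-19 - 1*16)*sqrt((-10)**2 + (-19 - 1*16)**2)) - 1*96 = ((-19 - 16)**2 - 10*(-19 - 16) - 10*sqrt(100 + (-19 - 16)**2) + (-19 - 16)*sqrt(100 + (-19 - 16)**2)) - 96 = ((-35)**2 - 10*(-35) - 10*sqrt(100 + (-35)**2) - 35*sqrt(100 + (-35)**2)) - 96 = (1225 + 350 - 10*sqrt(100 + 1225) - 35*sqrt(100 + 1225)) - 96 = (1225 + 350 - 50*sqrt(53) - 175*sqrt(53)) - 96 = (1575 - 225*sqrt(53)) - 96 = 1479 - 225*sqrt(53)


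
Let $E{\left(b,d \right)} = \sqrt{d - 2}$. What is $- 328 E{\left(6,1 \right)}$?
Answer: $- 328 i \approx - 328.0 i$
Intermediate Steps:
$E{\left(b,d \right)} = \sqrt{-2 + d}$
$- 328 E{\left(6,1 \right)} = - 328 \sqrt{-2 + 1} = - 328 \sqrt{-1} = - 328 i$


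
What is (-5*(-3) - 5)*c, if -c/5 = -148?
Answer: 7400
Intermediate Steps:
c = 740 (c = -5*(-148) = 740)
(-5*(-3) - 5)*c = (-5*(-3) - 5)*740 = (15 - 5)*740 = 10*740 = 7400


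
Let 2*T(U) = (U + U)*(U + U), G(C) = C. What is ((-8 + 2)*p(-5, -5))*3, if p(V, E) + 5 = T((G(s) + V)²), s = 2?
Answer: -2826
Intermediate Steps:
T(U) = 2*U² (T(U) = ((U + U)*(U + U))/2 = ((2*U)*(2*U))/2 = (4*U²)/2 = 2*U²)
p(V, E) = -5 + 2*(2 + V)⁴ (p(V, E) = -5 + 2*((2 + V)²)² = -5 + 2*(2 + V)⁴)
((-8 + 2)*p(-5, -5))*3 = ((-8 + 2)*(-5 + 2*(2 - 5)⁴))*3 = -6*(-5 + 2*(-3)⁴)*3 = -6*(-5 + 2*81)*3 = -6*(-5 + 162)*3 = -6*157*3 = -942*3 = -2826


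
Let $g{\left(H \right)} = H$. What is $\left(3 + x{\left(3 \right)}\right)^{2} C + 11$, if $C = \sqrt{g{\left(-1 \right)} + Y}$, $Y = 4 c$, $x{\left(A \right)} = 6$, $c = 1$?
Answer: $11 + 81 \sqrt{3} \approx 151.3$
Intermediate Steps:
$Y = 4$ ($Y = 4 \cdot 1 = 4$)
$C = \sqrt{3}$ ($C = \sqrt{-1 + 4} = \sqrt{3} \approx 1.732$)
$\left(3 + x{\left(3 \right)}\right)^{2} C + 11 = \left(3 + 6\right)^{2} \sqrt{3} + 11 = 9^{2} \sqrt{3} + 11 = 81 \sqrt{3} + 11 = 11 + 81 \sqrt{3}$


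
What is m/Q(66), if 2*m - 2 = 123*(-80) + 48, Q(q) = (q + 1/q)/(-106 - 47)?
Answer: 49429710/4357 ≈ 11345.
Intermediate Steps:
Q(q) = -q/153 - 1/(153*q) (Q(q) = (q + 1/q)/(-153) = (q + 1/q)*(-1/153) = -q/153 - 1/(153*q))
m = -4895 (m = 1 + (123*(-80) + 48)/2 = 1 + (-9840 + 48)/2 = 1 + (½)*(-9792) = 1 - 4896 = -4895)
m/Q(66) = -4895*10098/(-1 - 1*66²) = -4895*10098/(-1 - 1*4356) = -4895*10098/(-1 - 4356) = -4895/((1/153)*(1/66)*(-4357)) = -4895/(-4357/10098) = -4895*(-10098/4357) = 49429710/4357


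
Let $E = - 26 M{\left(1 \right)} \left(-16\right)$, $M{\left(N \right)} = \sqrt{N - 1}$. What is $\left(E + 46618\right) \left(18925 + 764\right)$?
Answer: $917861802$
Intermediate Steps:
$M{\left(N \right)} = \sqrt{-1 + N}$
$E = 0$ ($E = - 26 \sqrt{-1 + 1} \left(-16\right) = - 26 \sqrt{0} \left(-16\right) = \left(-26\right) 0 \left(-16\right) = 0 \left(-16\right) = 0$)
$\left(E + 46618\right) \left(18925 + 764\right) = \left(0 + 46618\right) \left(18925 + 764\right) = 46618 \cdot 19689 = 917861802$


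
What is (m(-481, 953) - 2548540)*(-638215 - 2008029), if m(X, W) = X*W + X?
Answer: 7958351253016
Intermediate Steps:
m(X, W) = X + W*X (m(X, W) = W*X + X = X + W*X)
(m(-481, 953) - 2548540)*(-638215 - 2008029) = (-481*(1 + 953) - 2548540)*(-638215 - 2008029) = (-481*954 - 2548540)*(-2646244) = (-458874 - 2548540)*(-2646244) = -3007414*(-2646244) = 7958351253016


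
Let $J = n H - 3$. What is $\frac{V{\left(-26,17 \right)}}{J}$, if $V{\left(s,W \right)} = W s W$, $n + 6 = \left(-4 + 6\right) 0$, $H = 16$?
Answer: $\frac{7514}{99} \approx 75.899$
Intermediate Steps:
$n = -6$ ($n = -6 + \left(-4 + 6\right) 0 = -6 + 2 \cdot 0 = -6 + 0 = -6$)
$J = -99$ ($J = \left(-6\right) 16 - 3 = -96 - 3 = -99$)
$V{\left(s,W \right)} = s W^{2}$
$\frac{V{\left(-26,17 \right)}}{J} = \frac{\left(-26\right) 17^{2}}{-99} = \left(-26\right) 289 \left(- \frac{1}{99}\right) = \left(-7514\right) \left(- \frac{1}{99}\right) = \frac{7514}{99}$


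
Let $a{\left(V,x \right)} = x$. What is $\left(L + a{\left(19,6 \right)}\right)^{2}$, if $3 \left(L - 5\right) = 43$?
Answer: $\frac{5776}{9} \approx 641.78$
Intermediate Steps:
$L = \frac{58}{3}$ ($L = 5 + \frac{1}{3} \cdot 43 = 5 + \frac{43}{3} = \frac{58}{3} \approx 19.333$)
$\left(L + a{\left(19,6 \right)}\right)^{2} = \left(\frac{58}{3} + 6\right)^{2} = \left(\frac{76}{3}\right)^{2} = \frac{5776}{9}$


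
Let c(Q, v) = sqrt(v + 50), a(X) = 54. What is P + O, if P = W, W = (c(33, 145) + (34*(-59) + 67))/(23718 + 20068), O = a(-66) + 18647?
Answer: 818840047/43786 + sqrt(195)/43786 ≈ 18701.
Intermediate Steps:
c(Q, v) = sqrt(50 + v)
O = 18701 (O = 54 + 18647 = 18701)
W = -1939/43786 + sqrt(195)/43786 (W = (sqrt(50 + 145) + (34*(-59) + 67))/(23718 + 20068) = (sqrt(195) + (-2006 + 67))/43786 = (sqrt(195) - 1939)*(1/43786) = (-1939 + sqrt(195))*(1/43786) = -1939/43786 + sqrt(195)/43786 ≈ -0.043965)
P = -1939/43786 + sqrt(195)/43786 ≈ -0.043965
P + O = (-1939/43786 + sqrt(195)/43786) + 18701 = 818840047/43786 + sqrt(195)/43786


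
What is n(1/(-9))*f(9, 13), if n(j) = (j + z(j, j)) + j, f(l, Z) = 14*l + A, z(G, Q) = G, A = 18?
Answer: -48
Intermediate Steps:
f(l, Z) = 18 + 14*l (f(l, Z) = 14*l + 18 = 18 + 14*l)
n(j) = 3*j (n(j) = (j + j) + j = 2*j + j = 3*j)
n(1/(-9))*f(9, 13) = (3/(-9))*(18 + 14*9) = (3*(-⅑))*(18 + 126) = -⅓*144 = -48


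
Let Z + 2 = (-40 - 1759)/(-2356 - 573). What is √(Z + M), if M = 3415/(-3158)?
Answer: I*√211087952303174/9249782 ≈ 1.5707*I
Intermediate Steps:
M = -3415/3158 (M = 3415*(-1/3158) = -3415/3158 ≈ -1.0814)
Z = -4059/2929 (Z = -2 + (-40 - 1759)/(-2356 - 573) = -2 - 1799/(-2929) = -2 - 1799*(-1/2929) = -2 + 1799/2929 = -4059/2929 ≈ -1.3858)
√(Z + M) = √(-4059/2929 - 3415/3158) = √(-22820857/9249782) = I*√211087952303174/9249782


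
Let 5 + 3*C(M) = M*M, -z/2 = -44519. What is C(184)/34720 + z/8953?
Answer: 1368180869/133220640 ≈ 10.270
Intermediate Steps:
z = 89038 (z = -2*(-44519) = 89038)
C(M) = -5/3 + M**2/3 (C(M) = -5/3 + (M*M)/3 = -5/3 + M**2/3)
C(184)/34720 + z/8953 = (-5/3 + (1/3)*184**2)/34720 + 89038/8953 = (-5/3 + (1/3)*33856)*(1/34720) + 89038*(1/8953) = (-5/3 + 33856/3)*(1/34720) + 89038/8953 = (33851/3)*(1/34720) + 89038/8953 = 33851/104160 + 89038/8953 = 1368180869/133220640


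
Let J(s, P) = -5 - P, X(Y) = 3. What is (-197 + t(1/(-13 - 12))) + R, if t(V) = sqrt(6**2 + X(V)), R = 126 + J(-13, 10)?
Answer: -86 + sqrt(39) ≈ -79.755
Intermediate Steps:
R = 111 (R = 126 + (-5 - 1*10) = 126 + (-5 - 10) = 126 - 15 = 111)
t(V) = sqrt(39) (t(V) = sqrt(6**2 + 3) = sqrt(36 + 3) = sqrt(39))
(-197 + t(1/(-13 - 12))) + R = (-197 + sqrt(39)) + 111 = -86 + sqrt(39)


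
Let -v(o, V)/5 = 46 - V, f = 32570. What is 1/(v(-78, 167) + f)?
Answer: 1/33175 ≈ 3.0143e-5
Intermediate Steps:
v(o, V) = -230 + 5*V (v(o, V) = -5*(46 - V) = -230 + 5*V)
1/(v(-78, 167) + f) = 1/((-230 + 5*167) + 32570) = 1/((-230 + 835) + 32570) = 1/(605 + 32570) = 1/33175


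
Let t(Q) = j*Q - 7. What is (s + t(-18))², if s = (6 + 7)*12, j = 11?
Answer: 2401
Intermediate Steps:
s = 156 (s = 13*12 = 156)
t(Q) = -7 + 11*Q (t(Q) = 11*Q - 7 = -7 + 11*Q)
(s + t(-18))² = (156 + (-7 + 11*(-18)))² = (156 + (-7 - 198))² = (156 - 205)² = (-49)² = 2401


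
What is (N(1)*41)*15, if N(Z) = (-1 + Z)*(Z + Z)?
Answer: 0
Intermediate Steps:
N(Z) = 2*Z*(-1 + Z) (N(Z) = (-1 + Z)*(2*Z) = 2*Z*(-1 + Z))
(N(1)*41)*15 = ((2*1*(-1 + 1))*41)*15 = ((2*1*0)*41)*15 = (0*41)*15 = 0*15 = 0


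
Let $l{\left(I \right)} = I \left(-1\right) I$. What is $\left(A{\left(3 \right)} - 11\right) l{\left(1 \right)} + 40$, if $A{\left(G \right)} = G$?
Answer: $48$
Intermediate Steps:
$l{\left(I \right)} = - I^{2}$ ($l{\left(I \right)} = - I I = - I^{2}$)
$\left(A{\left(3 \right)} - 11\right) l{\left(1 \right)} + 40 = \left(3 - 11\right) \left(- 1^{2}\right) + 40 = - 8 \left(\left(-1\right) 1\right) + 40 = \left(-8\right) \left(-1\right) + 40 = 8 + 40 = 48$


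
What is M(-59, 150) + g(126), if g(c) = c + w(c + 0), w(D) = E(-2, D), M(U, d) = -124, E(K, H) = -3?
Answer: -1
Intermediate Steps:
w(D) = -3
g(c) = -3 + c (g(c) = c - 3 = -3 + c)
M(-59, 150) + g(126) = -124 + (-3 + 126) = -124 + 123 = -1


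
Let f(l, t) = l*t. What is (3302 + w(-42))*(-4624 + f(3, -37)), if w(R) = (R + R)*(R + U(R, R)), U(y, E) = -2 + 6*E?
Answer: -133366010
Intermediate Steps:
w(R) = 2*R*(-2 + 7*R) (w(R) = (R + R)*(R + (-2 + 6*R)) = (2*R)*(-2 + 7*R) = 2*R*(-2 + 7*R))
(3302 + w(-42))*(-4624 + f(3, -37)) = (3302 + 2*(-42)*(-2 + 7*(-42)))*(-4624 + 3*(-37)) = (3302 + 2*(-42)*(-2 - 294))*(-4624 - 111) = (3302 + 2*(-42)*(-296))*(-4735) = (3302 + 24864)*(-4735) = 28166*(-4735) = -133366010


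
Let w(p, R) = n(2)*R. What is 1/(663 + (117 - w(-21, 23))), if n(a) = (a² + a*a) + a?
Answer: 1/550 ≈ 0.0018182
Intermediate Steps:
n(a) = a + 2*a² (n(a) = (a² + a²) + a = 2*a² + a = a + 2*a²)
w(p, R) = 10*R (w(p, R) = (2*(1 + 2*2))*R = (2*(1 + 4))*R = (2*5)*R = 10*R)
1/(663 + (117 - w(-21, 23))) = 1/(663 + (117 - 10*23)) = 1/(663 + (117 - 1*230)) = 1/(663 + (117 - 230)) = 1/(663 - 113) = 1/550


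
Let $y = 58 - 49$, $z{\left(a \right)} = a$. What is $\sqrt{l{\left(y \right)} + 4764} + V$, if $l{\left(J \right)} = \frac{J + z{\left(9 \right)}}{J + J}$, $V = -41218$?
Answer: $-41218 + \sqrt{4765} \approx -41149.0$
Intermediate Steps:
$y = 9$ ($y = 58 - 49 = 9$)
$l{\left(J \right)} = \frac{9 + J}{2 J}$ ($l{\left(J \right)} = \frac{J + 9}{J + J} = \frac{9 + J}{2 J}$)
$\sqrt{l{\left(y \right)} + 4764} + V = \sqrt{\frac{9 + 9}{2 \cdot 9} + 4764} - 41218 = \sqrt{\frac{1}{2} \cdot \frac{1}{9} \cdot 18 + 4764} - 41218 = \sqrt{1 + 4764} - 41218 = \sqrt{4765} - 41218 = -41218 + \sqrt{4765}$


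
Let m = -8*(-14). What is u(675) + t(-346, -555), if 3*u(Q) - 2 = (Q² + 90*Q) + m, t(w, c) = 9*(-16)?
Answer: 172019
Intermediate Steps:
m = 112
t(w, c) = -144
u(Q) = 38 + 30*Q + Q²/3 (u(Q) = ⅔ + ((Q² + 90*Q) + 112)/3 = ⅔ + (112 + Q² + 90*Q)/3 = ⅔ + (112/3 + 30*Q + Q²/3) = 38 + 30*Q + Q²/3)
u(675) + t(-346, -555) = (38 + 30*675 + (⅓)*675²) - 144 = (38 + 20250 + (⅓)*455625) - 144 = (38 + 20250 + 151875) - 144 = 172163 - 144 = 172019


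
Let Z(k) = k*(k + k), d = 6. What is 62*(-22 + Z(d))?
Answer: 3100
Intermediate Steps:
Z(k) = 2*k² (Z(k) = k*(2*k) = 2*k²)
62*(-22 + Z(d)) = 62*(-22 + 2*6²) = 62*(-22 + 2*36) = 62*(-22 + 72) = 62*50 = 3100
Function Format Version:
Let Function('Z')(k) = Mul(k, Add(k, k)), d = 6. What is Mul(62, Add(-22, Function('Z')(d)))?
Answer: 3100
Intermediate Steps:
Function('Z')(k) = Mul(2, Pow(k, 2)) (Function('Z')(k) = Mul(k, Mul(2, k)) = Mul(2, Pow(k, 2)))
Mul(62, Add(-22, Function('Z')(d))) = Mul(62, Add(-22, Mul(2, Pow(6, 2)))) = Mul(62, Add(-22, Mul(2, 36))) = Mul(62, Add(-22, 72)) = Mul(62, 50) = 3100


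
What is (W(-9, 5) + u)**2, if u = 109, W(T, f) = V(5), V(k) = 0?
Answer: 11881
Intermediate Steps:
W(T, f) = 0
(W(-9, 5) + u)**2 = (0 + 109)**2 = 109**2 = 11881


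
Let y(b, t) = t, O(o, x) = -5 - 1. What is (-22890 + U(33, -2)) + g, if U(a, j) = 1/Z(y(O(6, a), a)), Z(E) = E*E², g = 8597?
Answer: -513647540/35937 ≈ -14293.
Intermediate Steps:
O(o, x) = -6
Z(E) = E³
U(a, j) = a⁻³ (U(a, j) = 1/(a³) = a⁻³)
(-22890 + U(33, -2)) + g = (-22890 + 33⁻³) + 8597 = (-22890 + 1/35937) + 8597 = -822597929/35937 + 8597 = -513647540/35937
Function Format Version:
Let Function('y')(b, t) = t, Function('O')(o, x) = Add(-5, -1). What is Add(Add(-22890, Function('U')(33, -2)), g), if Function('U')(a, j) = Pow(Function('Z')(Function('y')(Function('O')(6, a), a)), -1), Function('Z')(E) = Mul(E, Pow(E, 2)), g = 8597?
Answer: Rational(-513647540, 35937) ≈ -14293.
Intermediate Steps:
Function('O')(o, x) = -6
Function('Z')(E) = Pow(E, 3)
Function('U')(a, j) = Pow(a, -3) (Function('U')(a, j) = Pow(Pow(a, 3), -1) = Pow(a, -3))
Add(Add(-22890, Function('U')(33, -2)), g) = Add(Add(-22890, Pow(33, -3)), 8597) = Add(Add(-22890, Rational(1, 35937)), 8597) = Add(Rational(-822597929, 35937), 8597) = Rational(-513647540, 35937)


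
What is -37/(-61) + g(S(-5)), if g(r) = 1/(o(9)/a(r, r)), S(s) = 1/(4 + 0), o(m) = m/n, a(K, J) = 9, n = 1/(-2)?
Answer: 13/122 ≈ 0.10656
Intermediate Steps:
n = -½ (n = 1*(-½) = -½ ≈ -0.50000)
o(m) = -2*m (o(m) = m/(-½) = m*(-2) = -2*m)
S(s) = ¼ (S(s) = 1/4 = ¼)
g(r) = -½ (g(r) = 1/(-2*9/9) = 1/(-18*⅑) = 1/(-2) = -½)
-37/(-61) + g(S(-5)) = -37/(-61) - ½ = -37*(-1/61) - ½ = 37/61 - ½ = 13/122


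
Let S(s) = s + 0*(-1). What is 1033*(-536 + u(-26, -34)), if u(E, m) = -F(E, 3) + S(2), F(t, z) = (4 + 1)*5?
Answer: -577447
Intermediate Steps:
S(s) = s (S(s) = s + 0 = s)
F(t, z) = 25 (F(t, z) = 5*5 = 25)
u(E, m) = -23 (u(E, m) = -1*25 + 2 = -25 + 2 = -23)
1033*(-536 + u(-26, -34)) = 1033*(-536 - 23) = 1033*(-559) = -577447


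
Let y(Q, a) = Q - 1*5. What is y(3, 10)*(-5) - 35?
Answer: -25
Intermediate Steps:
y(Q, a) = -5 + Q (y(Q, a) = Q - 5 = -5 + Q)
y(3, 10)*(-5) - 35 = (-5 + 3)*(-5) - 35 = -2*(-5) - 35 = 10 - 35 = -25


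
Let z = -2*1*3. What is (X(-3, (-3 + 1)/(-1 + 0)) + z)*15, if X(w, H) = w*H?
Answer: -180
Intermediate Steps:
z = -6 (z = -2*3 = -6)
X(w, H) = H*w
(X(-3, (-3 + 1)/(-1 + 0)) + z)*15 = (((-3 + 1)/(-1 + 0))*(-3) - 6)*15 = (-2/(-1)*(-3) - 6)*15 = (-2*(-1)*(-3) - 6)*15 = (2*(-3) - 6)*15 = (-6 - 6)*15 = -12*15 = -180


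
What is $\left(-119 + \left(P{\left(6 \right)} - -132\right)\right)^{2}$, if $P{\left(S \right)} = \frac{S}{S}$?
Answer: $196$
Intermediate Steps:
$P{\left(S \right)} = 1$
$\left(-119 + \left(P{\left(6 \right)} - -132\right)\right)^{2} = \left(-119 + \left(1 - -132\right)\right)^{2} = \left(-119 + \left(1 + 132\right)\right)^{2} = \left(-119 + 133\right)^{2} = 14^{2} = 196$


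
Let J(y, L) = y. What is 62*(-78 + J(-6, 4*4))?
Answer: -5208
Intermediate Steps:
62*(-78 + J(-6, 4*4)) = 62*(-78 - 6) = 62*(-84) = -5208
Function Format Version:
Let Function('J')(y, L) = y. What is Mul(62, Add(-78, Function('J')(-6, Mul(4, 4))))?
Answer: -5208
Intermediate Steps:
Mul(62, Add(-78, Function('J')(-6, Mul(4, 4)))) = Mul(62, Add(-78, -6)) = Mul(62, -84) = -5208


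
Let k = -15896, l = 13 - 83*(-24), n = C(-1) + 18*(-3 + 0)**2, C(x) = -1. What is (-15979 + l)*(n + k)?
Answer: 219880890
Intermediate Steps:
n = 161 (n = -1 + 18*(-3 + 0)**2 = -1 + 18*(-3)**2 = -1 + 18*9 = -1 + 162 = 161)
l = 2005 (l = 13 + 1992 = 2005)
(-15979 + l)*(n + k) = (-15979 + 2005)*(161 - 15896) = -13974*(-15735) = 219880890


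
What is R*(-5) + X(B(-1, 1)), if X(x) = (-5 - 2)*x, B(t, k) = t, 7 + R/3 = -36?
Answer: 652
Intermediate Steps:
R = -129 (R = -21 + 3*(-36) = -21 - 108 = -129)
X(x) = -7*x
R*(-5) + X(B(-1, 1)) = -129*(-5) - 7*(-1) = 645 + 7 = 652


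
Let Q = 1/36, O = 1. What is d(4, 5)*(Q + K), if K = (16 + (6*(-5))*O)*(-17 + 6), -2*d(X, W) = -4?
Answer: 5545/18 ≈ 308.06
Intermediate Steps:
d(X, W) = 2 (d(X, W) = -½*(-4) = 2)
Q = 1/36 ≈ 0.027778
K = 154 (K = (16 + (6*(-5))*1)*(-17 + 6) = (16 - 30*1)*(-11) = (16 - 30)*(-11) = -14*(-11) = 154)
d(4, 5)*(Q + K) = 2*(1/36 + 154) = 2*(5545/36) = 5545/18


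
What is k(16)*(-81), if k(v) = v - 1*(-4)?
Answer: -1620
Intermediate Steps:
k(v) = 4 + v (k(v) = v + 4 = 4 + v)
k(16)*(-81) = (4 + 16)*(-81) = 20*(-81) = -1620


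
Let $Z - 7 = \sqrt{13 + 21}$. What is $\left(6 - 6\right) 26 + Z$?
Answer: $7 + \sqrt{34} \approx 12.831$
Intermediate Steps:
$Z = 7 + \sqrt{34}$ ($Z = 7 + \sqrt{13 + 21} = 7 + \sqrt{34} \approx 12.831$)
$\left(6 - 6\right) 26 + Z = \left(6 - 6\right) 26 + \left(7 + \sqrt{34}\right) = 0 \cdot 26 + \left(7 + \sqrt{34}\right) = 0 + \left(7 + \sqrt{34}\right) = 7 + \sqrt{34}$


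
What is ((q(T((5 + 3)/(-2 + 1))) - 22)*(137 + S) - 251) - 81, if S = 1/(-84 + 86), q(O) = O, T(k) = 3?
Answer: -5889/2 ≈ -2944.5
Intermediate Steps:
S = ½ (S = 1/2 = ½ ≈ 0.50000)
((q(T((5 + 3)/(-2 + 1))) - 22)*(137 + S) - 251) - 81 = ((3 - 22)*(137 + ½) - 251) - 81 = (-19*275/2 - 251) - 81 = (-5225/2 - 251) - 81 = -5727/2 - 81 = -5889/2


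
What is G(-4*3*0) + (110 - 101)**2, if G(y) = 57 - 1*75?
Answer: 63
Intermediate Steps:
G(y) = -18 (G(y) = 57 - 75 = -18)
G(-4*3*0) + (110 - 101)**2 = -18 + (110 - 101)**2 = -18 + 9**2 = -18 + 81 = 63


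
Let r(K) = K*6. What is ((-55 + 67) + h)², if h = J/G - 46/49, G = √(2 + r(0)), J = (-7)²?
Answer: 6352329/4802 + 542*√2 ≈ 2089.4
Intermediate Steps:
J = 49
r(K) = 6*K
G = √2 (G = √(2 + 6*0) = √(2 + 0) = √2 ≈ 1.4142)
h = -46/49 + 49*√2/2 (h = 49/(√2) - 46/49 = 49*(√2/2) - 46*1/49 = 49*√2/2 - 46/49 = -46/49 + 49*√2/2 ≈ 33.709)
((-55 + 67) + h)² = ((-55 + 67) + (-46/49 + 49*√2/2))² = (12 + (-46/49 + 49*√2/2))² = (542/49 + 49*√2/2)²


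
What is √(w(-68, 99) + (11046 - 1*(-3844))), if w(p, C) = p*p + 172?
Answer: √19686 ≈ 140.31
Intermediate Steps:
w(p, C) = 172 + p² (w(p, C) = p² + 172 = 172 + p²)
√(w(-68, 99) + (11046 - 1*(-3844))) = √((172 + (-68)²) + (11046 - 1*(-3844))) = √((172 + 4624) + (11046 + 3844)) = √(4796 + 14890) = √19686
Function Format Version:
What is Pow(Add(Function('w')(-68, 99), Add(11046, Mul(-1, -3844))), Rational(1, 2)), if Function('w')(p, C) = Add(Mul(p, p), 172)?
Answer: Pow(19686, Rational(1, 2)) ≈ 140.31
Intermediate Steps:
Function('w')(p, C) = Add(172, Pow(p, 2)) (Function('w')(p, C) = Add(Pow(p, 2), 172) = Add(172, Pow(p, 2)))
Pow(Add(Function('w')(-68, 99), Add(11046, Mul(-1, -3844))), Rational(1, 2)) = Pow(Add(Add(172, Pow(-68, 2)), Add(11046, Mul(-1, -3844))), Rational(1, 2)) = Pow(Add(Add(172, 4624), Add(11046, 3844)), Rational(1, 2)) = Pow(Add(4796, 14890), Rational(1, 2)) = Pow(19686, Rational(1, 2))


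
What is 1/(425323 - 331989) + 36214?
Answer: 3379997477/93334 ≈ 36214.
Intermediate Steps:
1/(425323 - 331989) + 36214 = 1/93334 + 36214 = 3379997477/93334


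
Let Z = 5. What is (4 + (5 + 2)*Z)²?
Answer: 1521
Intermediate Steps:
(4 + (5 + 2)*Z)² = (4 + (5 + 2)*5)² = (4 + 7*5)² = (4 + 35)² = 39² = 1521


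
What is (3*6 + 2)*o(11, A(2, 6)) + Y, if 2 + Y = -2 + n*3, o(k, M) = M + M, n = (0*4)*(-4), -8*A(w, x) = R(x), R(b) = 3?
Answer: -19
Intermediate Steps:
A(w, x) = -3/8 (A(w, x) = -⅛*3 = -3/8)
n = 0 (n = 0*(-4) = 0)
o(k, M) = 2*M
Y = -4 (Y = -2 + (-2 + 0*3) = -2 + (-2 + 0) = -2 - 2 = -4)
(3*6 + 2)*o(11, A(2, 6)) + Y = (3*6 + 2)*(2*(-3/8)) - 4 = (18 + 2)*(-¾) - 4 = 20*(-¾) - 4 = -15 - 4 = -19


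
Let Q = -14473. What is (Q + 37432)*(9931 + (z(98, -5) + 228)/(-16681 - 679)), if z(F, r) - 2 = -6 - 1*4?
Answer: 197908807023/868 ≈ 2.2801e+8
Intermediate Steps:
z(F, r) = -8 (z(F, r) = 2 + (-6 - 1*4) = 2 + (-6 - 4) = 2 - 10 = -8)
(Q + 37432)*(9931 + (z(98, -5) + 228)/(-16681 - 679)) = (-14473 + 37432)*(9931 + (-8 + 228)/(-16681 - 679)) = 22959*(9931 + 220/(-17360)) = 22959*(9931 + 220*(-1/17360)) = 22959*(9931 - 11/868) = 22959*(8620097/868) = 197908807023/868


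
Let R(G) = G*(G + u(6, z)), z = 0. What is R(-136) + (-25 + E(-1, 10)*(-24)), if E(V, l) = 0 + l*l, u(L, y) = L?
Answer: 15255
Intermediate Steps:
E(V, l) = l**2 (E(V, l) = 0 + l**2 = l**2)
R(G) = G*(6 + G) (R(G) = G*(G + 6) = G*(6 + G))
R(-136) + (-25 + E(-1, 10)*(-24)) = -136*(6 - 136) + (-25 + 10**2*(-24)) = -136*(-130) + (-25 + 100*(-24)) = 17680 + (-25 - 2400) = 17680 - 2425 = 15255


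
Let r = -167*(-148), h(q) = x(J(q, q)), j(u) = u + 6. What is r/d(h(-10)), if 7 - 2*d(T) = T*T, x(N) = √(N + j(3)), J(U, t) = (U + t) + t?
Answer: 12358/7 ≈ 1765.4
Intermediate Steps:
j(u) = 6 + u
J(U, t) = U + 2*t
x(N) = √(9 + N) (x(N) = √(N + (6 + 3)) = √(N + 9) = √(9 + N))
h(q) = √(9 + 3*q) (h(q) = √(9 + (q + 2*q)) = √(9 + 3*q))
d(T) = 7/2 - T²/2 (d(T) = 7/2 - T*T/2 = 7/2 - T²/2)
r = 24716
r/d(h(-10)) = 24716/(7/2 - (√(9 + 3*(-10)))²/2) = 24716/(7/2 - (√(9 - 30))²/2) = 24716/(7/2 - (√(-21))²/2) = 24716/(7/2 - (I*√21)²/2) = 24716/(7/2 - ½*(-21)) = 24716/(7/2 + 21/2) = 24716/14 = 24716*(1/14) = 12358/7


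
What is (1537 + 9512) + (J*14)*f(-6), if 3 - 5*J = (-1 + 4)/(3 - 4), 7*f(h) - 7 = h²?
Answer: 55761/5 ≈ 11152.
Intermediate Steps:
f(h) = 1 + h²/7
J = 6/5 (J = ⅗ - (-1 + 4)/(5*(3 - 4)) = ⅗ - 3/(5*(-1)) = ⅗ - 3*(-1)/5 = ⅗ - ⅕*(-3) = ⅗ + ⅗ = 6/5 ≈ 1.2000)
(1537 + 9512) + (J*14)*f(-6) = (1537 + 9512) + ((6/5)*14)*(1 + (⅐)*(-6)²) = 11049 + 84*(1 + (⅐)*36)/5 = 11049 + 84*(1 + 36/7)/5 = 11049 + (84/5)*(43/7) = 11049 + 516/5 = 55761/5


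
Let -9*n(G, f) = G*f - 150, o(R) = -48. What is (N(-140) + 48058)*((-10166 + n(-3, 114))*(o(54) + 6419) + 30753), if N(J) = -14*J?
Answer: -9661759731790/3 ≈ -3.2206e+12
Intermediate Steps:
n(G, f) = 50/3 - G*f/9 (n(G, f) = -(G*f - 150)/9 = -(-150 + G*f)/9 = 50/3 - G*f/9)
(N(-140) + 48058)*((-10166 + n(-3, 114))*(o(54) + 6419) + 30753) = (-14*(-140) + 48058)*((-10166 + (50/3 - 1/9*(-3)*114))*(-48 + 6419) + 30753) = (1960 + 48058)*((-10166 + (50/3 + 38))*6371 + 30753) = 50018*((-10166 + 164/3)*6371 + 30753) = 50018*(-30334/3*6371 + 30753) = 50018*(-193257914/3 + 30753) = 50018*(-193165655/3) = -9661759731790/3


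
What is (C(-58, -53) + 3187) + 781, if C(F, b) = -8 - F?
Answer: 4018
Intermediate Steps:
(C(-58, -53) + 3187) + 781 = ((-8 - 1*(-58)) + 3187) + 781 = ((-8 + 58) + 3187) + 781 = (50 + 3187) + 781 = 3237 + 781 = 4018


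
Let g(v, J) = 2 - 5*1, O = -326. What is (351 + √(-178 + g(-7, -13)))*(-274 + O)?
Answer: -210600 - 600*I*√181 ≈ -2.106e+5 - 8072.2*I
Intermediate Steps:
g(v, J) = -3 (g(v, J) = 2 - 5 = -3)
(351 + √(-178 + g(-7, -13)))*(-274 + O) = (351 + √(-178 - 3))*(-274 - 326) = (351 + √(-181))*(-600) = (351 + I*√181)*(-600) = -210600 - 600*I*√181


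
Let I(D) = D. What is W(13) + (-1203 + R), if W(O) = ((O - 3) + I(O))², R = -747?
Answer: -1421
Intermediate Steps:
W(O) = (-3 + 2*O)² (W(O) = ((O - 3) + O)² = ((-3 + O) + O)² = (-3 + 2*O)²)
W(13) + (-1203 + R) = (-3 + 2*13)² + (-1203 - 747) = (-3 + 26)² - 1950 = 23² - 1950 = 529 - 1950 = -1421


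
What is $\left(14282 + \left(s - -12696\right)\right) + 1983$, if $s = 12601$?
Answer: $41562$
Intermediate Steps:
$\left(14282 + \left(s - -12696\right)\right) + 1983 = \left(14282 + \left(12601 - -12696\right)\right) + 1983 = \left(14282 + \left(12601 + 12696\right)\right) + 1983 = \left(14282 + 25297\right) + 1983 = 39579 + 1983 = 41562$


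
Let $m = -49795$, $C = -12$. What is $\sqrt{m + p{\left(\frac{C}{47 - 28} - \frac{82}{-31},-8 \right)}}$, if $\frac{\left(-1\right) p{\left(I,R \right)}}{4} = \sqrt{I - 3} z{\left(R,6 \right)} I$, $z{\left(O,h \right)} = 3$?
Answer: $\frac{\sqrt{-17274931195 - 14232 i \sqrt{342209}}}{589} \approx 0.053772 - 223.15 i$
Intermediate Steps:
$p{\left(I,R \right)} = - 12 I \sqrt{-3 + I}$ ($p{\left(I,R \right)} = - 4 \sqrt{I - 3} \cdot 3 I = - 4 \sqrt{-3 + I} 3 I = - 4 \cdot 3 \sqrt{-3 + I} I = - 4 \cdot 3 I \sqrt{-3 + I} = - 12 I \sqrt{-3 + I}$)
$\sqrt{m + p{\left(\frac{C}{47 - 28} - \frac{82}{-31},-8 \right)}} = \sqrt{-49795 - 12 \left(- \frac{12}{47 - 28} - \frac{82}{-31}\right) \sqrt{-3 - \left(- \frac{82}{31} + \frac{12}{47 - 28}\right)}} = \sqrt{-49795 - 12 \left(- \frac{12}{19} - - \frac{82}{31}\right) \sqrt{-3 - \left(- \frac{82}{31} + \frac{12}{19}\right)}} = \sqrt{-49795 - 12 \left(\left(-12\right) \frac{1}{19} + \frac{82}{31}\right) \sqrt{-3 + \left(\left(-12\right) \frac{1}{19} + \frac{82}{31}\right)}} = \sqrt{-49795 - 12 \left(- \frac{12}{19} + \frac{82}{31}\right) \sqrt{-3 + \left(- \frac{12}{19} + \frac{82}{31}\right)}} = \sqrt{-49795 - \frac{14232 \sqrt{-3 + \frac{1186}{589}}}{589}} = \sqrt{-49795 - \frac{14232 \sqrt{- \frac{581}{589}}}{589}} = \sqrt{-49795 - \frac{14232 \frac{i \sqrt{342209}}{589}}{589}} = \sqrt{-49795 - \frac{14232 i \sqrt{342209}}{346921}}$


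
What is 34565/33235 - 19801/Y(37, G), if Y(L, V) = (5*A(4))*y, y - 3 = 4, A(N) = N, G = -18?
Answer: -130649427/930580 ≈ -140.40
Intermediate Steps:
y = 7 (y = 3 + 4 = 7)
Y(L, V) = 140 (Y(L, V) = (5*4)*7 = 20*7 = 140)
34565/33235 - 19801/Y(37, G) = 34565/33235 - 19801/140 = 34565*(1/33235) - 19801*1/140 = 6913/6647 - 19801/140 = -130649427/930580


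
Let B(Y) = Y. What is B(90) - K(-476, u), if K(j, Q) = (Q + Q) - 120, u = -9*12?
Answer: 426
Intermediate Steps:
u = -108
K(j, Q) = -120 + 2*Q (K(j, Q) = 2*Q - 120 = -120 + 2*Q)
B(90) - K(-476, u) = 90 - (-120 + 2*(-108)) = 90 - (-120 - 216) = 90 - 1*(-336) = 90 + 336 = 426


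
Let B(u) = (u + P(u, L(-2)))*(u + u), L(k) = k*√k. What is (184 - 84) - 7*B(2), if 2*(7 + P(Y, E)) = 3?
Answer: 198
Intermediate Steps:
L(k) = k^(3/2)
P(Y, E) = -11/2 (P(Y, E) = -7 + (½)*3 = -7 + 3/2 = -11/2)
B(u) = 2*u*(-11/2 + u) (B(u) = (u - 11/2)*(u + u) = (-11/2 + u)*(2*u) = 2*u*(-11/2 + u))
(184 - 84) - 7*B(2) = (184 - 84) - 14*(-11 + 2*2) = 100 - 14*(-11 + 4) = 100 - 14*(-7) = 100 - 7*(-14) = 100 + 98 = 198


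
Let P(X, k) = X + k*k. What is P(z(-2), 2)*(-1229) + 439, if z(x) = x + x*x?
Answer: -6935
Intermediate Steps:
z(x) = x + x²
P(X, k) = X + k²
P(z(-2), 2)*(-1229) + 439 = (-2*(1 - 2) + 2²)*(-1229) + 439 = (-2*(-1) + 4)*(-1229) + 439 = (2 + 4)*(-1229) + 439 = 6*(-1229) + 439 = -7374 + 439 = -6935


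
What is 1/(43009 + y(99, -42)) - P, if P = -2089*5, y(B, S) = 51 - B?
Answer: 448727646/42961 ≈ 10445.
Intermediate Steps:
P = -10445
1/(43009 + y(99, -42)) - P = 1/(43009 + (51 - 1*99)) - 1*(-10445) = 1/(43009 + (51 - 99)) + 10445 = 1/(43009 - 48) + 10445 = 1/42961 + 10445 = 448727646/42961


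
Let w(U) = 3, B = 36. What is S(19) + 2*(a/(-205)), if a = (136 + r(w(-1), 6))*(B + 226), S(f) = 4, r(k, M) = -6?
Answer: -13460/41 ≈ -328.29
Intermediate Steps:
a = 34060 (a = (136 - 6)*(36 + 226) = 130*262 = 34060)
S(19) + 2*(a/(-205)) = 4 + 2*(34060/(-205)) = 4 + 2*(34060*(-1/205)) = 4 + 2*(-6812/41) = 4 - 13624/41 = -13460/41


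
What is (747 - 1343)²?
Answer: 355216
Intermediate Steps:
(747 - 1343)² = (-596)² = 355216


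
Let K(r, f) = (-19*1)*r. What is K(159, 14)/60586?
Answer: -3021/60586 ≈ -0.049863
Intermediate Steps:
K(r, f) = -19*r
K(159, 14)/60586 = -19*159/60586 = -3021*1/60586 = -3021/60586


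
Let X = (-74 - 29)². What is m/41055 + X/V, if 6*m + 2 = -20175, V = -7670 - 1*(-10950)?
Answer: 254713441/80796240 ≈ 3.1525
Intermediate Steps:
V = 3280 (V = -7670 + 10950 = 3280)
X = 10609 (X = (-103)² = 10609)
m = -20177/6 (m = -⅓ + (⅙)*(-20175) = -⅓ - 6725/2 = -20177/6 ≈ -3362.8)
m/41055 + X/V = -20177/6/41055 + 10609/3280 = -20177/6*1/41055 + 10609*(1/3280) = -20177/246330 + 10609/3280 = 254713441/80796240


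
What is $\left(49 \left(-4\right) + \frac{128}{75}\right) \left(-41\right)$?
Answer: $\frac{597452}{75} \approx 7966.0$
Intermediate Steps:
$\left(49 \left(-4\right) + \frac{128}{75}\right) \left(-41\right) = \left(-196 + 128 \cdot \frac{1}{75}\right) \left(-41\right) = \left(-196 + \frac{128}{75}\right) \left(-41\right) = \left(- \frac{14572}{75}\right) \left(-41\right) = \frac{597452}{75}$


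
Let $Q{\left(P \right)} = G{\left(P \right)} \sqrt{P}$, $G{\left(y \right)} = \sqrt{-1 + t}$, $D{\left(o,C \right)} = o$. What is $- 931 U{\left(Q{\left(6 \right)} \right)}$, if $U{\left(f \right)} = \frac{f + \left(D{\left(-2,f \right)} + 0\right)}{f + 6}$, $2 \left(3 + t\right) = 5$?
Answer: $\frac{931}{15} - \frac{7448 i}{15} \approx 62.067 - 496.53 i$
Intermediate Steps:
$t = - \frac{1}{2}$ ($t = -3 + \frac{1}{2} \cdot 5 = -3 + \frac{5}{2} = - \frac{1}{2} \approx -0.5$)
$G{\left(y \right)} = \frac{i \sqrt{6}}{2}$ ($G{\left(y \right)} = \sqrt{-1 - \frac{1}{2}} = \sqrt{- \frac{3}{2}} = \frac{i \sqrt{6}}{2}$)
$Q{\left(P \right)} = \frac{i \sqrt{6} \sqrt{P}}{2}$ ($Q{\left(P \right)} = \frac{i \sqrt{6}}{2} \sqrt{P} = \frac{i \sqrt{6} \sqrt{P}}{2}$)
$U{\left(f \right)} = \frac{-2 + f}{6 + f}$ ($U{\left(f \right)} = \frac{f + \left(-2 + 0\right)}{f + 6} = \frac{f - 2}{6 + f} = \frac{-2 + f}{6 + f}$)
$- 931 U{\left(Q{\left(6 \right)} \right)} = - 931 \frac{-2 + \frac{i \sqrt{6} \sqrt{6}}{2}}{6 + \frac{i \sqrt{6} \sqrt{6}}{2}} = - 931 \frac{-2 + 3 i}{6 + 3 i} = - 931 \frac{6 - 3 i}{45} \left(-2 + 3 i\right) = - 931 \frac{\left(-2 + 3 i\right) \left(6 - 3 i\right)}{45} = - \frac{931 \left(-2 + 3 i\right) \left(6 - 3 i\right)}{45}$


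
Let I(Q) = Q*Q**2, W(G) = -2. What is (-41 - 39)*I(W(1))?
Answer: 640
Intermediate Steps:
I(Q) = Q**3
(-41 - 39)*I(W(1)) = (-41 - 39)*(-2)**3 = -80*(-8) = 640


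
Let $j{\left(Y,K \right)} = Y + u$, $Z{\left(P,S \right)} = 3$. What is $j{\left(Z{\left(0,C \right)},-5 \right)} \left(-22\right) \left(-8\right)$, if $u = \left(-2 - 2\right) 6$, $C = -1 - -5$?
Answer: $-3696$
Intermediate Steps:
$C = 4$ ($C = -1 + 5 = 4$)
$u = -24$ ($u = \left(-2 + \left(-3 + 1\right)\right) 6 = \left(-2 - 2\right) 6 = \left(-4\right) 6 = -24$)
$j{\left(Y,K \right)} = -24 + Y$ ($j{\left(Y,K \right)} = Y - 24 = -24 + Y$)
$j{\left(Z{\left(0,C \right)},-5 \right)} \left(-22\right) \left(-8\right) = \left(-24 + 3\right) \left(-22\right) \left(-8\right) = \left(-21\right) \left(-22\right) \left(-8\right) = 462 \left(-8\right) = -3696$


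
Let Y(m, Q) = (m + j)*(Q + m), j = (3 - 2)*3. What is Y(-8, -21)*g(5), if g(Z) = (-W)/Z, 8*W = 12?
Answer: -87/2 ≈ -43.500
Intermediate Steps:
W = 3/2 (W = (⅛)*12 = 3/2 ≈ 1.5000)
j = 3 (j = 1*3 = 3)
Y(m, Q) = (3 + m)*(Q + m) (Y(m, Q) = (m + 3)*(Q + m) = (3 + m)*(Q + m))
g(Z) = -3/(2*Z) (g(Z) = (-1*3/2)/Z = -3/(2*Z))
Y(-8, -21)*g(5) = ((-8)² + 3*(-21) + 3*(-8) - 21*(-8))*(-3/2/5) = (64 - 63 - 24 + 168)*(-3/2*⅕) = 145*(-3/10) = -87/2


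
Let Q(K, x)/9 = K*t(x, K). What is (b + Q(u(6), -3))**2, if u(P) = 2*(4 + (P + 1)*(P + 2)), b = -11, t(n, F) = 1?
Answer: 1142761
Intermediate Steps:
u(P) = 8 + 2*(1 + P)*(2 + P) (u(P) = 2*(4 + (1 + P)*(2 + P)) = 8 + 2*(1 + P)*(2 + P))
Q(K, x) = 9*K (Q(K, x) = 9*(K*1) = 9*K)
(b + Q(u(6), -3))**2 = (-11 + 9*(12 + 2*6**2 + 6*6))**2 = (-11 + 9*(12 + 2*36 + 36))**2 = (-11 + 9*(12 + 72 + 36))**2 = (-11 + 9*120)**2 = (-11 + 1080)**2 = 1069**2 = 1142761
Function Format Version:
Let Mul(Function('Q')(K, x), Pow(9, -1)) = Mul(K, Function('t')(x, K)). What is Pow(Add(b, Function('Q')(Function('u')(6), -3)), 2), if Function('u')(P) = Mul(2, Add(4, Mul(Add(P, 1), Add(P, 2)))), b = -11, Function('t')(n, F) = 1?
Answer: 1142761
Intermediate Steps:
Function('u')(P) = Add(8, Mul(2, Add(1, P), Add(2, P))) (Function('u')(P) = Mul(2, Add(4, Mul(Add(1, P), Add(2, P)))) = Add(8, Mul(2, Add(1, P), Add(2, P))))
Function('Q')(K, x) = Mul(9, K) (Function('Q')(K, x) = Mul(9, Mul(K, 1)) = Mul(9, K))
Pow(Add(b, Function('Q')(Function('u')(6), -3)), 2) = Pow(Add(-11, Mul(9, Add(12, Mul(2, Pow(6, 2)), Mul(6, 6)))), 2) = Pow(Add(-11, Mul(9, Add(12, Mul(2, 36), 36))), 2) = Pow(Add(-11, Mul(9, Add(12, 72, 36))), 2) = Pow(Add(-11, Mul(9, 120)), 2) = Pow(Add(-11, 1080), 2) = Pow(1069, 2) = 1142761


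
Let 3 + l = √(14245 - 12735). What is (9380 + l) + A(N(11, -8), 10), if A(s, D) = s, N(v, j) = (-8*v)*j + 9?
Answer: 10090 + √1510 ≈ 10129.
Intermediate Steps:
N(v, j) = 9 - 8*j*v (N(v, j) = -8*j*v + 9 = 9 - 8*j*v)
l = -3 + √1510 (l = -3 + √(14245 - 12735) = -3 + √1510 ≈ 35.859)
(9380 + l) + A(N(11, -8), 10) = (9380 + (-3 + √1510)) + (9 - 8*(-8)*11) = (9377 + √1510) + (9 + 704) = (9377 + √1510) + 713 = 10090 + √1510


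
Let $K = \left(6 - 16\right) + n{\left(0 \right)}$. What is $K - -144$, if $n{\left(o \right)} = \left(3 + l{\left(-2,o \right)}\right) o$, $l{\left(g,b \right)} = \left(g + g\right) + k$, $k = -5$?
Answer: $134$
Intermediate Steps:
$l{\left(g,b \right)} = -5 + 2 g$ ($l{\left(g,b \right)} = \left(g + g\right) - 5 = 2 g - 5 = -5 + 2 g$)
$n{\left(o \right)} = - 6 o$ ($n{\left(o \right)} = \left(3 + \left(-5 + 2 \left(-2\right)\right)\right) o = \left(3 - 9\right) o = - 6 o$)
$K = -10$ ($K = \left(6 - 16\right) - 0 = -10 + 0 = -10$)
$K - -144 = -10 - -144 = -10 + 144 = 134$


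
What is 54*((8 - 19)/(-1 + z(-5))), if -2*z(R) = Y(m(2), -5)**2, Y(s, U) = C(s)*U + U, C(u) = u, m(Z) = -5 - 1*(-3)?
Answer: 44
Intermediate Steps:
m(Z) = -2 (m(Z) = -5 + 3 = -2)
Y(s, U) = U + U*s (Y(s, U) = s*U + U = U*s + U = U + U*s)
z(R) = -25/2 (z(R) = -25*(1 - 2)**2/2 = -(-5*(-1))**2/2 = -1/2*5**2 = -1/2*25 = -25/2)
54*((8 - 19)/(-1 + z(-5))) = 54*((8 - 19)/(-1 - 25/2)) = 54*(-11/(-27/2)) = 54*(-11*(-2/27)) = 54*(22/27) = 44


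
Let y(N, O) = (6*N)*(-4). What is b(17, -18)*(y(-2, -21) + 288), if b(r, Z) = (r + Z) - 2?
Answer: -1008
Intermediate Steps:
b(r, Z) = -2 + Z + r (b(r, Z) = (Z + r) - 2 = -2 + Z + r)
y(N, O) = -24*N
b(17, -18)*(y(-2, -21) + 288) = (-2 - 18 + 17)*(-24*(-2) + 288) = -3*(48 + 288) = -3*336 = -1008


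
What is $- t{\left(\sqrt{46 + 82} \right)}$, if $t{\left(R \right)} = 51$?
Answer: $-51$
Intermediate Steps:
$- t{\left(\sqrt{46 + 82} \right)} = \left(-1\right) 51 = -51$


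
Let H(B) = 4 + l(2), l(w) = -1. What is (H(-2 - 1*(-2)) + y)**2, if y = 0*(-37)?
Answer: 9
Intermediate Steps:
H(B) = 3 (H(B) = 4 - 1 = 3)
y = 0
(H(-2 - 1*(-2)) + y)**2 = (3 + 0)**2 = 3**2 = 9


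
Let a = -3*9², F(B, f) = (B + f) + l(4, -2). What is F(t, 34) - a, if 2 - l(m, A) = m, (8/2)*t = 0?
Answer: 275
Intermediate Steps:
t = 0 (t = (¼)*0 = 0)
l(m, A) = 2 - m
F(B, f) = -2 + B + f (F(B, f) = (B + f) + (2 - 1*4) = (B + f) + (2 - 4) = (B + f) - 2 = -2 + B + f)
a = -243 (a = -3*81 = -243)
F(t, 34) - a = (-2 + 0 + 34) - 1*(-243) = 32 + 243 = 275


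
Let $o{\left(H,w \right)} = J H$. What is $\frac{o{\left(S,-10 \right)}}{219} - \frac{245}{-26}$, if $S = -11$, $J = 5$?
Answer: $\frac{52225}{5694} \approx 9.1719$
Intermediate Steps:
$o{\left(H,w \right)} = 5 H$
$\frac{o{\left(S,-10 \right)}}{219} - \frac{245}{-26} = \frac{5 \left(-11\right)}{219} - \frac{245}{-26} = \left(-55\right) \frac{1}{219} - - \frac{245}{26} = - \frac{55}{219} + \frac{245}{26} = \frac{52225}{5694}$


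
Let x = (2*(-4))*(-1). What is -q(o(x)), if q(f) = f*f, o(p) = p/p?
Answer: -1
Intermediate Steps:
x = 8 (x = -8*(-1) = 8)
o(p) = 1
q(f) = f²
-q(o(x)) = -1*1² = -1*1 = -1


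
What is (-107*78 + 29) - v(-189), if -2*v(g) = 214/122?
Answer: -1014567/122 ≈ -8316.1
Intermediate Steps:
v(g) = -107/122
(-107*78 + 29) - v(-189) = (-107*78 + 29) - 1*(-107/122) = (-8346 + 29) + 107/122 = -8317 + 107/122 = -1014567/122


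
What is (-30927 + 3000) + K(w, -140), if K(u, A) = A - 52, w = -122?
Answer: -28119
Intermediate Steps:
K(u, A) = -52 + A
(-30927 + 3000) + K(w, -140) = (-30927 + 3000) + (-52 - 140) = -27927 - 192 = -28119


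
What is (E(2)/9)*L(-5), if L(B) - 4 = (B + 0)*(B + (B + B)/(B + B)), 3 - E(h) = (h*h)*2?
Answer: -40/3 ≈ -13.333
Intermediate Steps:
E(h) = 3 - 2*h² (E(h) = 3 - h*h*2 = 3 - h²*2 = 3 - 2*h²)
L(B) = 4 + B*(1 + B) (L(B) = 4 + (B + 0)*(B + (B + B)/(B + B)) = 4 + B*(B + (2*B)/((2*B))) = 4 + B*(B + (2*B)*(1/(2*B))) = 4 + B*(B + 1) = 4 + B*(1 + B))
(E(2)/9)*L(-5) = ((3 - 2*2²)/9)*(4 - 5 + (-5)²) = ((3 - 2*4)*(⅑))*(4 - 5 + 25) = ((3 - 8)*(⅑))*24 = -5*⅑*24 = -5/9*24 = -40/3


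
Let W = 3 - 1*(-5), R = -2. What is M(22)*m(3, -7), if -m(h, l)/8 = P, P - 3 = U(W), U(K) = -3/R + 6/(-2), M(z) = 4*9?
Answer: -432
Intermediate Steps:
W = 8 (W = 3 + 5 = 8)
M(z) = 36
U(K) = -3/2 (U(K) = -3/(-2) + 6/(-2) = -3*(-½) + 6*(-½) = 3/2 - 3 = -3/2)
P = 3/2 (P = 3 - 3/2 = 3/2 ≈ 1.5000)
m(h, l) = -12 (m(h, l) = -8*3/2 = -12)
M(22)*m(3, -7) = 36*(-12) = -432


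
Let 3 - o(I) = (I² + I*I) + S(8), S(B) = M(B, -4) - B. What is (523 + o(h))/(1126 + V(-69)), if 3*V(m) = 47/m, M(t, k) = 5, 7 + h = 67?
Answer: -1380897/233035 ≈ -5.9257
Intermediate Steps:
h = 60 (h = -7 + 67 = 60)
S(B) = 5 - B
o(I) = 6 - 2*I² (o(I) = 3 - ((I² + I*I) + (5 - 1*8)) = 3 - ((I² + I²) + (5 - 8)) = 3 - (2*I² - 3) = 3 - (-3 + 2*I²) = 3 + (3 - 2*I²) = 6 - 2*I²)
V(m) = 47/(3*m) (V(m) = (47/m)/3 = 47/(3*m))
(523 + o(h))/(1126 + V(-69)) = (523 + (6 - 2*60²))/(1126 + (47/3)/(-69)) = (523 + (6 - 2*3600))/(1126 + (47/3)*(-1/69)) = (523 + (6 - 7200))/(1126 - 47/207) = (523 - 7194)/(233035/207) = -6671*207/233035 = -1380897/233035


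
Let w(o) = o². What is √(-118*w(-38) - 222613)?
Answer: I*√393005 ≈ 626.9*I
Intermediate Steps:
√(-118*w(-38) - 222613) = √(-118*(-38)² - 222613) = √(-118*1444 - 222613) = √(-170392 - 222613) = √(-393005) = I*√393005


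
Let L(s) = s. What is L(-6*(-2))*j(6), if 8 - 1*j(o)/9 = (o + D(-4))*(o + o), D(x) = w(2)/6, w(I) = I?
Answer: -7344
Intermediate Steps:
D(x) = 1/3 (D(x) = 2/6 = 2*(1/6) = 1/3)
j(o) = 72 - 18*o*(1/3 + o) (j(o) = 72 - 9*(o + 1/3)*(o + o) = 72 - 9*(1/3 + o)*2*o = 72 - 18*o*(1/3 + o))
L(-6*(-2))*j(6) = (-6*(-2))*(72 - 18*6**2 - 6*6) = 12*(72 - 18*36 - 36) = 12*(72 - 648 - 36) = 12*(-612) = -7344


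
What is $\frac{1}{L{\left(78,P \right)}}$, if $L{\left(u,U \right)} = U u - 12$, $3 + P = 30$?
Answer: $\frac{1}{2094} \approx 0.00047755$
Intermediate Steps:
$P = 27$ ($P = -3 + 30 = 27$)
$L{\left(u,U \right)} = -12 + U u$
$\frac{1}{L{\left(78,P \right)}} = \frac{1}{-12 + 27 \cdot 78} = \frac{1}{-12 + 2106} = \frac{1}{2094}$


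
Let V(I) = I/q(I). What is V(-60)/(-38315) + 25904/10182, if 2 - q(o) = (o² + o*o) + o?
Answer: 354227416598/139235016477 ≈ 2.5441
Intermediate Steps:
q(o) = 2 - o - 2*o² (q(o) = 2 - ((o² + o*o) + o) = 2 - ((o² + o²) + o) = 2 - (2*o² + o) = 2 - (o + 2*o²) = 2 + (-o - 2*o²) = 2 - o - 2*o²)
V(I) = I/(2 - I - 2*I²)
V(-60)/(-38315) + 25904/10182 = -1*(-60)/(-2 - 60 + 2*(-60)²)/(-38315) + 25904/10182 = -1*(-60)/(-2 - 60 + 2*3600)*(-1/38315) + 25904*(1/10182) = -1*(-60)/(-2 - 60 + 7200)*(-1/38315) + 12952/5091 = -1*(-60)/7138*(-1/38315) + 12952/5091 = -1*(-60)*1/7138*(-1/38315) + 12952/5091 = (30/3569)*(-1/38315) + 12952/5091 = -6/27349247 + 12952/5091 = 354227416598/139235016477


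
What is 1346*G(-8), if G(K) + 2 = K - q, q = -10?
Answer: 0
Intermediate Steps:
G(K) = 8 + K (G(K) = -2 + (K - 1*(-10)) = -2 + (K + 10) = -2 + (10 + K) = 8 + K)
1346*G(-8) = 1346*(8 - 8) = 1346*0 = 0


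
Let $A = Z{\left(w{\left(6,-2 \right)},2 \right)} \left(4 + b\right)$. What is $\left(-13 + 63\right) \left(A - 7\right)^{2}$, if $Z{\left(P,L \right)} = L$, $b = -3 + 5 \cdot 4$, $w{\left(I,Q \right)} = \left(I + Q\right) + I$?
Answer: $61250$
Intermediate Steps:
$w{\left(I,Q \right)} = Q + 2 I$
$b = 17$ ($b = -3 + 20 = 17$)
$A = 42$ ($A = 2 \left(4 + 17\right) = 2 \cdot 21 = 42$)
$\left(-13 + 63\right) \left(A - 7\right)^{2} = \left(-13 + 63\right) \left(42 - 7\right)^{2} = 50 \cdot 35^{2} = 50 \cdot 1225 = 61250$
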